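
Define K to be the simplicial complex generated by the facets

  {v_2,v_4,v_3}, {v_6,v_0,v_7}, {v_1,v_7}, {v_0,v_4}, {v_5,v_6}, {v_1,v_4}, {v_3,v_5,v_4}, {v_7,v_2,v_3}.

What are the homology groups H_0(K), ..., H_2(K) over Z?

H_0 ≅ Z,  H_1 ≅ Z^3,  H_2 = 0.

K has 8 vertices, 14 edges, 4 triangles.
rank ∂_0 = 0, rank ∂_1 = 7 ⇒ b_0 = 8 − 0 − 7 = 1; all invariant factors of ∂_1 are 1 so no torsion. So H_0 = Z.
rank ∂_1 = 7, rank ∂_2 = 4 ⇒ b_1 = 14 − 7 − 4 = 3; all invariant factors of ∂_2 are 1 so no torsion. So H_1 = Z^3.
rank ∂_2 = 4, rank ∂_3 = 0 ⇒ b_2 = 4 − 4 − 0 = 0. So H_2 = 0.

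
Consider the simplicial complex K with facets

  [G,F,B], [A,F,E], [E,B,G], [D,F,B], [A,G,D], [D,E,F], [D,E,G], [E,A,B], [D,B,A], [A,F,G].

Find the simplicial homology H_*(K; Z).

H_0 ≅ Z,  H_1 ≅ Z_2,  H_2 = 0.

K has 6 vertices, 15 edges, 10 triangles.
rank ∂_0 = 0, rank ∂_1 = 5 ⇒ b_0 = 6 − 0 − 5 = 1; all invariant factors of ∂_1 are 1 so no torsion. So H_0 ≅ Z.
rank ∂_1 = 5, rank ∂_2 = 10 ⇒ b_1 = 15 − 5 − 10 = 0; ∂_2 has invariant factor(s) [2] giving torsion. So H_1 ≅ Z_2.
rank ∂_2 = 10, rank ∂_3 = 0 ⇒ b_2 = 10 − 10 − 0 = 0. So H_2 ≅ 0.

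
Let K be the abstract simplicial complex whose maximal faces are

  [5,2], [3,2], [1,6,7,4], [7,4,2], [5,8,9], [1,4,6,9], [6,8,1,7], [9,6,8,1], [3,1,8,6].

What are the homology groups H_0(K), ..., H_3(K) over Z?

Order the vertices as 1 < 2 < 3 < 4 < 5 < 6 < 7 < 8 < 9. Listing each simplex with vertices in this order, K has dimension 3 with simplices:

  0-simplices (9): [1], [2], [3], [4], [5], [6], [7], [8], [9]
  1-simplices (22): [1,3], [1,4], [1,6], [1,7], [1,8], [1,9], [2,3], [2,4], [2,5], [2,7], [3,6], [3,8], [4,6], [4,7], [4,9], [5,8], [5,9], [6,7], [6,8], [6,9], [7,8], [8,9]
  2-simplices (17): [1,3,6], [1,3,8], [1,4,6], [1,4,7], [1,4,9], [1,6,7], [1,6,8], [1,6,9], [1,7,8], [1,8,9], [2,4,7], [3,6,8], [4,6,7], [4,6,9], [5,8,9], [6,7,8], [6,8,9]
  3-simplices (5): [1,3,6,8], [1,4,6,7], [1,4,6,9], [1,6,7,8], [1,6,8,9]

Hence C_0 ≅ Z^9, C_1 ≅ Z^22, C_2 ≅ Z^17, C_3 ≅ Z^5.

Boundary ∂_1: C_1 → C_0 sends each edge [p,q] (with p < q) to q − p.
As a 9×22 matrix over Z this has rank 8, with invariant factors (1,1,1,1,1,1,1,1).

∂_2: C_2 → C_1 sends each 2-simplex [p,q,r] to [q,r] − [p,r] + [p,q]. For instance
  ∂[2,4,7] = [4,7] − [2,7] + [2,4],
  ∂[1,3,6] = [3,6] − [1,6] + [1,3].
This gives a 22×17 integer matrix of rank 12; reducing to Smith normal form yields diagonal entries (1,1,1,1,1,1,1,1,1,1,1,1).

The boundary map ∂_3: C_3 → C_2 sends each 3-simplex σ to the alternating sum Σ_i (−1)^i (σ with its i-th vertex removed). For instance
  ∂[1,6,8,9] = [6,8,9] − [1,8,9] + [1,6,9] − [1,6,8],
  ∂[1,4,6,9] = [4,6,9] − [1,6,9] + [1,4,9] − [1,4,6].
This gives a 17×5 integer matrix of rank 5; reducing to Smith normal form yields diagonal entries (1,1,1,1,1).

Now H_k = ker ∂_k / im ∂_{k+1}, so:

  H_0: rank C_0 − rank ∂_1 = 9 − 8 = 1, and the invariant factors of ∂_1 are all 1, so H_0 = Z.
  H_1: rank ker ∂_1 − rank ∂_2 = (22 − 8) − 12 = 2, and the invariant factors of ∂_2 are all 1, so H_1 = Z^2.
  H_2: rank ker ∂_2 − rank ∂_3 = (17 − 12) − 5 = 0, and the invariant factors of ∂_3 are all 1, so H_2 = 0.
  H_3: rank ker ∂_3 − rank ∂_4 = (5 − 5) − 0 = 0, and there is no ∂_4, so H_3 = 0.

H_0 = Z,  H_1 = Z^2,  H_2 = 0,  H_3 = 0.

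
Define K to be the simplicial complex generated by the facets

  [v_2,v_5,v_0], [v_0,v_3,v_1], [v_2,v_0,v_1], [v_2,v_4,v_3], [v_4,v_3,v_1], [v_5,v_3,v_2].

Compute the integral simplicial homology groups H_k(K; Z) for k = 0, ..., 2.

H_0 ≅ Z,  H_1 ≅ Z,  H_2 = 0.

Take the total order v_0 < v_1 < v_2 < v_3 < v_4 < v_5 on the vertex set. Then K (dimension 2) consists of the simplices:

  0-simplices (6): [v_0], [v_1], [v_2], [v_3], [v_4], [v_5]
  1-simplices (12): [v_0,v_1], [v_0,v_2], [v_0,v_3], [v_0,v_5], [v_1,v_2], [v_1,v_3], [v_1,v_4], [v_2,v_3], [v_2,v_4], [v_2,v_5], [v_3,v_4], [v_3,v_5]
  2-simplices (6): [v_0,v_1,v_2], [v_0,v_1,v_3], [v_0,v_2,v_5], [v_1,v_3,v_4], [v_2,v_3,v_4], [v_2,v_3,v_5]

Hence C_0 ≅ Z^6, C_1 ≅ Z^12, C_2 ≅ Z^6.

Boundary ∂_1: C_1 → C_0 maps an edge to its endpoints' difference, ∂[p,q] = q − p.
As a 6×12 matrix over Z this has rank 5, with invariant factors (1,1,1,1,1).

The boundary map ∂_2: C_2 → C_1 maps a triangle to the signed sum of its edges. For instance
  ∂[v_0,v_2,v_5] = [v_2,v_5] − [v_0,v_5] + [v_0,v_2],
  ∂[v_2,v_3,v_4] = [v_3,v_4] − [v_2,v_4] + [v_2,v_3].
The resulting 12×6 matrix has rank 6, and its Smith normal form has invariant factors (1,1,1,1,1,1).

Computing H_k = (kernel of ∂_k) / (image of ∂_{k+1}):

  H_0: rank C_0 − rank ∂_1 = 6 − 5 = 1, and the invariant factors of ∂_1 are all 1, so H_0 = Z.
  H_1: rank ker ∂_1 − rank ∂_2 = (12 − 5) − 6 = 1, and the invariant factors of ∂_2 are all 1, so H_1 = Z.
  H_2: rank ker ∂_2 − rank ∂_3 = (6 − 6) − 0 = 0, and there is no ∂_3, so H_2 = 0.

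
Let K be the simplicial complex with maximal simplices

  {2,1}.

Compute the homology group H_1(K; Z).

H_1 ≅ 0.

Fix the vertex order 1 < 2 and write every simplex with vertices in increasing order. Then dim K = 1 and the simplices of K are:

  0-simplices (2): [1], [2]
  1-simplices (1): [1,2]

so the chain groups are C_0 ≅ Z^2, C_1 ≅ Z^1.

Boundary ∂_1: C_1 → C_0 maps an edge to its endpoints' difference, ∂[p,q] = q − p.
The 2×1 boundary matrix has rank 1 and Smith normal form diag(1).

Reading off H_k = ker ∂_k / im ∂_{k+1}:

  H_1: rank ker ∂_1 − rank ∂_2 = (1 − 1) − 0 = 0, and there is no ∂_2, so H_1 ≅ 0.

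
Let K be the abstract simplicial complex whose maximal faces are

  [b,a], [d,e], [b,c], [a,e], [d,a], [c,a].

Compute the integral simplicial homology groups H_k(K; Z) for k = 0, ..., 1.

We work with the vertex ordering a < b < c < d < e. The simplices of K, each written with vertices in increasing order, are:

  0-simplices (5): a, b, c, d, e
  1-simplices (6): ab, ac, ad, ae, bc, de

giving chain groups C_0 ≅ Z^5, C_1 ≅ Z^6.

Boundary ∂_1: C_1 → C_0 maps an edge to its endpoints' difference, ∂[p,q] = q − p.
The 5×6 boundary matrix has rank 4 and Smith normal form diag(1,1,1,1).

Computing H_k = (kernel of ∂_k) / (image of ∂_{k+1}):

  H_0: rank C_0 − rank ∂_1 = 5 − 4 = 1, and the invariant factors of ∂_1 are all 1, so H_0 ≅ Z.
  H_1: rank ker ∂_1 − rank ∂_2 = (6 − 4) − 0 = 2, and there is no ∂_2, so H_1 ≅ Z^2.

As a check, the Euler characteristic is 5 − 6 = -1, which agrees with 1 − 2 = -1.

H_0 ≅ Z,  H_1 ≅ Z^2.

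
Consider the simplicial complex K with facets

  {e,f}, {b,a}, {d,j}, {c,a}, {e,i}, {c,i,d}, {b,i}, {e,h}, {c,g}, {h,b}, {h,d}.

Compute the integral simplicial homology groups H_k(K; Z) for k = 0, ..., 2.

Take the total order a < b < c < d < e < f < g < h < i < j on the vertex set. Then K (dimension 2) consists of the simplices:

  0-simplices (10): a, b, c, d, e, f, g, h, i, j
  1-simplices (13): ab, ac, bh, bi, cd, cg, ci, dh, di, dj, ef, eh, ei
  2-simplices (1): cdi

giving chain groups C_0 ≅ Z^10, C_1 ≅ Z^13, C_2 ≅ Z^1.

Boundary ∂_1: C_1 → C_0 sends each edge [p,q] (with p < q) to q − p. For instance
  ∂ab = b − a.
The 10×13 boundary matrix has rank 9 and Smith normal form diag(1,1,1,1,1,1,1,1,1).

The boundary map ∂_2: C_2 → C_1 acts by ∂[p,q,r] = [q,r] − [p,r] + [p,q]. For instance
  ∂cdi = di − ci + cd.
This gives a 13×1 integer matrix of rank 1; reducing to Smith normal form yields diagonal entries (1).

Reading off H_k = ker ∂_k / im ∂_{k+1}:

  H_0: rank C_0 − rank ∂_1 = 10 − 9 = 1, and the invariant factors of ∂_1 are all 1, so H_0 ≅ Z.
  H_1: rank ker ∂_1 − rank ∂_2 = (13 − 9) − 1 = 3, and the invariant factors of ∂_2 are all 1, so H_1 ≅ Z^3.
  H_2: rank ker ∂_2 − rank ∂_3 = (1 − 1) − 0 = 0, and there is no ∂_3, so H_2 ≅ 0.

H_0 ≅ Z,  H_1 ≅ Z^3,  H_2 = 0.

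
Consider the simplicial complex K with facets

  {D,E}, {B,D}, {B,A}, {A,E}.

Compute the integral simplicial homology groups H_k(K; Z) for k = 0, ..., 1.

H_0 = Z,  H_1 = Z.

Order the vertices as A < B < D < E. Listing each simplex with vertices in this order, K has dimension 1 with simplices:

  0-simplices (4): A, B, D, E
  1-simplices (4): AB, AE, BD, DE

giving chain groups C_0 ≅ Z^4, C_1 ≅ Z^4.

Boundary ∂_1: C_1 → C_0 maps an edge to its endpoints' difference, ∂[p,q] = q − p.
The 4×4 boundary matrix has rank 3 and Smith normal form diag(1,1,1).

Now H_k = ker ∂_k / im ∂_{k+1}, so:

  H_0: rank C_0 − rank ∂_1 = 4 − 3 = 1, and the invariant factors of ∂_1 are all 1, so H_0 = Z.
  H_1: rank ker ∂_1 − rank ∂_2 = (4 − 3) − 0 = 1, and there is no ∂_2, so H_1 = Z.

As a check, the Euler characteristic is 4 − 4 = 0, which agrees with 1 − 1 = 0.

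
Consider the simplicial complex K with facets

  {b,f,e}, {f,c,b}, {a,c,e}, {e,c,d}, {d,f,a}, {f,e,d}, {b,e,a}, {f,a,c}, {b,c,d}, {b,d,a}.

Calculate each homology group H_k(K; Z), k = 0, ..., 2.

H_0 ≅ Z,  H_1 ≅ Z/2Z,  H_2 = 0.

Take the total order a < b < c < d < e < f on the vertex set. Then K (dimension 2) consists of the simplices:

  0-simplices (6): a, b, c, d, e, f
  1-simplices (15): ab, ac, ad, ae, af, bc, bd, be, bf, cd, ce, cf, de, df, ef
  2-simplices (10): abd, abe, ace, acf, adf, bcd, bcf, bef, cde, def

giving chain groups C_0 ≅ Z^6, C_1 ≅ Z^15, C_2 ≅ Z^10.

The boundary map ∂_1: C_1 → C_0 maps an edge to its endpoints' difference, ∂[p,q] = q − p. For instance
  ∂ef = f − e.
This gives a 6×15 integer matrix of rank 5; reducing to Smith normal form yields diagonal entries (1,1,1,1,1).

Boundary ∂_2: C_2 → C_1 acts by ∂[p,q,r] = [q,r] − [p,r] + [p,q]. For instance
  ∂bcf = cf − bf + bc,
  ∂def = ef − df + de.
As a 15×10 matrix over Z this has rank 10, with invariant factors (1,1,1,1,1,1,1,1,1,2).

Now H_k = ker ∂_k / im ∂_{k+1}, so:

  H_0: rank C_0 − rank ∂_1 = 6 − 5 = 1, and the invariant factors of ∂_1 are all 1, so H_0 ≅ Z.
  H_1: rank ker ∂_1 − rank ∂_2 = (15 − 5) − 10 = 0, and ∂_2 has invariant factor 2 > 1, so H_1 ≅ Z/2Z.
  H_2: rank ker ∂_2 − rank ∂_3 = (10 − 10) − 0 = 0, and there is no ∂_3, so H_2 ≅ 0.

As a check, the Euler characteristic is 6 − 15 + 10 = 1, which agrees with 1 − 0 + 0 = 1.
(K is a triangulation of the real projective plane RP^2.)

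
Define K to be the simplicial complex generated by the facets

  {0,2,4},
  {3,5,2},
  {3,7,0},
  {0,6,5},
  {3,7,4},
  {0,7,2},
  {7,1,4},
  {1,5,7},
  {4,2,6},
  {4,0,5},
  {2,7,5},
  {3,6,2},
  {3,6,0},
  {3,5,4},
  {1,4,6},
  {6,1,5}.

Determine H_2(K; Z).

H_2 = Z.

Fix the vertex order 0 < 1 < 2 < 3 < 4 < 5 < 6 < 7 and write every simplex with vertices in increasing order. Then dim K = 2 and the simplices of K are:

  0-simplices (8): [0], [1], [2], [3], [4], [5], [6], [7]
  1-simplices (24): (24 of them)
  2-simplices (16): [0,2,4], [0,2,7], [0,3,6], [0,3,7], [0,4,5], [0,5,6], [1,4,6], [1,4,7], [1,5,6], [1,5,7], [2,3,5], [2,3,6], [2,4,6], [2,5,7], [3,4,5], [3,4,7]

Hence C_0 ≅ Z^8, C_1 ≅ Z^24, C_2 ≅ Z^16.

∂_1: C_1 → C_0 sends each edge [p,q] (with p < q) to q − p.
The resulting 8×24 matrix has rank 7, and its Smith normal form has invariant factors (1,1,1,1,1,1,1).

The boundary map ∂_2: C_2 → C_1 sends each 2-simplex [p,q,r] to [q,r] − [p,r] + [p,q]. For instance
  ∂[2,3,6] = [3,6] − [2,6] + [2,3],
  ∂[0,4,5] = [4,5] − [0,5] + [0,4].
This gives a 24×16 integer matrix of rank 15; reducing to Smith normal form yields diagonal entries (1,1,1,1,1,1,1,1,1,1,1,1,1,1,1).

Computing H_k = (kernel of ∂_k) / (image of ∂_{k+1}):

  H_2: rank ker ∂_2 − rank ∂_3 = (16 − 15) − 0 = 1, and there is no ∂_3, so H_2 = Z.

(K is a triangulation of the torus T^2.)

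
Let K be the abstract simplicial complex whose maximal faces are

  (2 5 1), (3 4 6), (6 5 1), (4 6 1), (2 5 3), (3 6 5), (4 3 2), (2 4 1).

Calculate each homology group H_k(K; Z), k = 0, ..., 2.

H_0 = Z,  H_1 = 0,  H_2 = Z.

Order the vertices as 1 < 2 < 3 < 4 < 5 < 6. Listing each simplex with vertices in this order, K has dimension 2 with simplices:

  0-simplices (6): [1], [2], [3], [4], [5], [6]
  1-simplices (12): [1,2], [1,4], [1,5], [1,6], [2,3], [2,4], [2,5], [3,4], [3,5], [3,6], [4,6], [5,6]
  2-simplices (8): [1,2,4], [1,2,5], [1,4,6], [1,5,6], [2,3,4], [2,3,5], [3,4,6], [3,5,6]

giving chain groups C_0 ≅ Z^6, C_1 ≅ Z^12, C_2 ≅ Z^8.

The boundary map ∂_1: C_1 → C_0 maps an edge to its endpoints' difference, ∂[p,q] = q − p.
As a 6×12 matrix over Z this has rank 5, with invariant factors (1,1,1,1,1).

The boundary map ∂_2: C_2 → C_1 sends each 2-simplex [p,q,r] to [q,r] − [p,r] + [p,q]. For instance
  ∂[1,4,6] = [4,6] − [1,6] + [1,4],
  ∂[1,5,6] = [5,6] − [1,6] + [1,5].
This gives a 12×8 integer matrix of rank 7; reducing to Smith normal form yields diagonal entries (1,1,1,1,1,1,1).

From H_k ≅ ker(∂_k) / im(∂_{k+1}) we obtain:

  H_0: rank C_0 − rank ∂_1 = 6 − 5 = 1, and the invariant factors of ∂_1 are all 1, so H_0 ≅ Z.
  H_1: rank ker ∂_1 − rank ∂_2 = (12 − 5) − 7 = 0, and the invariant factors of ∂_2 are all 1, so H_1 ≅ 0.
  H_2: rank ker ∂_2 − rank ∂_3 = (8 − 7) − 0 = 1, and there is no ∂_3, so H_2 ≅ Z.

As a check, the Euler characteristic is 6 − 12 + 8 = 2, which agrees with 1 − 0 + 1 = 2.
(K is a triangulation of the 2-sphere S^2.)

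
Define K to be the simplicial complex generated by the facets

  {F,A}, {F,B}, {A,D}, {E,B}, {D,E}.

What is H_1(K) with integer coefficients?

Take the total order A < B < D < E < F on the vertex set. Then K (dimension 1) consists of the simplices:

  0-simplices (5): A, B, D, E, F
  1-simplices (5): AD, AF, BE, BF, DE

so the chain groups are C_0 ≅ Z^5, C_1 ≅ Z^5.

∂_1: C_1 → C_0 maps an edge to its endpoints' difference, ∂[p,q] = q − p. For instance
  ∂AD = D − A.
The resulting 5×5 matrix has rank 4, and its Smith normal form has invariant factors (1,1,1,1).

Computing H_k = (kernel of ∂_k) / (image of ∂_{k+1}):

  H_1: rank ker ∂_1 − rank ∂_2 = (5 − 4) − 0 = 1, and there is no ∂_2, so H_1 ≅ Z.

H_1 = Z.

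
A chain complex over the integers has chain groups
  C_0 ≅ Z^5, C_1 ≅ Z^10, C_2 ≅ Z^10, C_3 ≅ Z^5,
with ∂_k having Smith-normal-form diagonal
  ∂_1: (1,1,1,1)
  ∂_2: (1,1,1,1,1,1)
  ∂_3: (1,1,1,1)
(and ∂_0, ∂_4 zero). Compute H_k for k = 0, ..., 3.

H_0: b_0 = 5 − 0 − 4 = 1; torsion from ∂_1 factors > 1: none. So H_0 ≅ Z.
H_1: b_1 = 10 − 4 − 6 = 0; torsion from ∂_2 factors > 1: none. So H_1 ≅ 0.
H_2: b_2 = 10 − 6 − 4 = 0; torsion from ∂_3 factors > 1: none. So H_2 ≅ 0.
H_3: b_3 = 5 − 4 − 0 = 1; torsion from ∂_4 factors > 1: none. So H_3 ≅ Z.

H_0 ≅ Z,  H_1 = 0,  H_2 = 0,  H_3 ≅ Z.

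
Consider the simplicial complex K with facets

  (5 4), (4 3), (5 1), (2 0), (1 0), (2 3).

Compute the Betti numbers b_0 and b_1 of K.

b_0 = 1, b_1 = 1.

Fix the vertex order 0 < 1 < 2 < 3 < 4 < 5 and write every simplex with vertices in increasing order. Then dim K = 1 and the simplices of K are:

  0-simplices (6): [0], [1], [2], [3], [4], [5]
  1-simplices (6): [0,1], [0,2], [1,5], [2,3], [3,4], [4,5]

Hence C_0 ≅ Z^6, C_1 ≅ Z^6.

Boundary ∂_1: C_1 → C_0 sends each edge [p,q] (with p < q) to q − p. For instance
  ∂[1,5] = [5] − [1].
The 6×6 boundary matrix has rank 5 and Smith normal form diag(1,1,1,1,1).

Computing H_k = (kernel of ∂_k) / (image of ∂_{k+1}):

  H_0: rank C_0 − rank ∂_1 = 6 − 5 = 1, and the invariant factors of ∂_1 are all 1, so H_0 ≅ Z.
  H_1: rank ker ∂_1 − rank ∂_2 = (6 − 5) − 0 = 1, and there is no ∂_2, so H_1 ≅ Z.

As a check, the Euler characteristic is 6 − 6 = 0, which agrees with 1 − 1 = 0.

Hence the Betti numbers are b_0 = 1, b_1 = 1.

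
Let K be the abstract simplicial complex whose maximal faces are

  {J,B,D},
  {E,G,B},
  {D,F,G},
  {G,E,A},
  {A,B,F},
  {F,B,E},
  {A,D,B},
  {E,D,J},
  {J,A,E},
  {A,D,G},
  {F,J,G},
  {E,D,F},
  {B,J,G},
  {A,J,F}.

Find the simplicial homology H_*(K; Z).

H_0 = Z,  H_1 = Z^2,  H_2 = Z.

Fix the vertex order A < B < D < E < F < G < J and write every simplex with vertices in increasing order. Then dim K = 2 and the simplices of K are:

  0-simplices (7): A, B, D, E, F, G, J
  1-simplices (21): AB, AD, AE, AF, AG, AJ, BD, BE, BF, BG, BJ, DE, DF, DG, DJ, EF, EG, EJ, FG, FJ, GJ
  2-simplices (14): ABD, ABF, ADG, AEG, AEJ, AFJ, BDJ, BEF, BEG, BGJ, DEF, DEJ, DFG, FGJ

giving chain groups C_0 ≅ Z^7, C_1 ≅ Z^21, C_2 ≅ Z^14.

∂_1: C_1 → C_0 sends each edge [p,q] (with p < q) to q − p. For instance
  ∂DF = F − D.
The resulting 7×21 matrix has rank 6, and its Smith normal form has invariant factors (1,1,1,1,1,1).

Boundary ∂_2: C_2 → C_1 sends each 2-simplex [p,q,r] to [q,r] − [p,r] + [p,q]. For instance
  ∂BEF = EF − BF + BE,
  ∂DEF = EF − DF + DE.
The 21×14 boundary matrix has rank 13 and Smith normal form diag(1,1,1,1,1,1,1,1,1,1,1,1,1).

Now H_k = ker ∂_k / im ∂_{k+1}, so:

  H_0: rank C_0 − rank ∂_1 = 7 − 6 = 1, and the invariant factors of ∂_1 are all 1, so H_0 ≅ Z.
  H_1: rank ker ∂_1 − rank ∂_2 = (21 − 6) − 13 = 2, and the invariant factors of ∂_2 are all 1, so H_1 ≅ Z^2.
  H_2: rank ker ∂_2 − rank ∂_3 = (14 − 13) − 0 = 1, and there is no ∂_3, so H_2 ≅ Z.

As a check, the Euler characteristic is 7 − 21 + 14 = 0, which agrees with 1 − 2 + 1 = 0.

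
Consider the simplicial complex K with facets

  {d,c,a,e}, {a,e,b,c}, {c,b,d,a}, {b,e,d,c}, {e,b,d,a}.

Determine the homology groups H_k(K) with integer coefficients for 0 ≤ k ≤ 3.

Take the total order a < b < c < d < e on the vertex set. Then K (dimension 3) consists of the simplices:

  0-simplices (5): a, b, c, d, e
  1-simplices (10): ab, ac, ad, ae, bc, bd, be, cd, ce, de
  2-simplices (10): abc, abd, abe, acd, ace, ade, bcd, bce, bde, cde
  3-simplices (5): abcd, abce, abde, acde, bcde

giving chain groups C_0 ≅ Z^5, C_1 ≅ Z^10, C_2 ≅ Z^10, C_3 ≅ Z^5.

Boundary ∂_1: C_1 → C_0 maps an edge to its endpoints' difference, ∂[p,q] = q − p.
The 5×10 boundary matrix has rank 4 and Smith normal form diag(1,1,1,1).

The boundary map ∂_2: C_2 → C_1 sends each 2-simplex [p,q,r] to [q,r] − [p,r] + [p,q]. For instance
  ∂bcd = cd − bd + bc,
  ∂cde = de − ce + cd.
As a 10×10 matrix over Z this has rank 6, with invariant factors (1,1,1,1,1,1).

∂_3: C_3 → C_2 sends each 3-simplex σ to the alternating sum Σ_i (−1)^i (σ with its i-th vertex removed). For instance
  ∂abde = bde − ade + abe − abd,
  ∂bcde = cde − bde + bce − bcd.
The 10×5 boundary matrix has rank 4 and Smith normal form diag(1,1,1,1).

Now H_k = ker ∂_k / im ∂_{k+1}, so:

  H_0: rank C_0 − rank ∂_1 = 5 − 4 = 1, and the invariant factors of ∂_1 are all 1, so H_0 ≅ Z.
  H_1: rank ker ∂_1 − rank ∂_2 = (10 − 4) − 6 = 0, and the invariant factors of ∂_2 are all 1, so H_1 ≅ 0.
  H_2: rank ker ∂_2 − rank ∂_3 = (10 − 6) − 4 = 0, and the invariant factors of ∂_3 are all 1, so H_2 ≅ 0.
  H_3: rank ker ∂_3 − rank ∂_4 = (5 − 4) − 0 = 1, and there is no ∂_4, so H_3 ≅ Z.

As a check, the Euler characteristic is 5 − 10 + 10 − 5 = 0, which agrees with 1 − 0 + 0 − 1 = 0.

H_0 = Z,  H_1 = 0,  H_2 = 0,  H_3 = Z.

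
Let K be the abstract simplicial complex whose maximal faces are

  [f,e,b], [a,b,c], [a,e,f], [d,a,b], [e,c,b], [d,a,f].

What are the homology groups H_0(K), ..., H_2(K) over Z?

Fix the vertex order a < b < c < d < e < f and write every simplex with vertices in increasing order. Then dim K = 2 and the simplices of K are:

  0-simplices (6): a, b, c, d, e, f
  1-simplices (12): ab, ac, ad, ae, af, bc, bd, be, bf, ce, df, ef
  2-simplices (6): abc, abd, adf, aef, bce, bef

Hence C_0 ≅ Z^6, C_1 ≅ Z^12, C_2 ≅ Z^6.

∂_1: C_1 → C_0 is given by ∂[p,q] = [q] − [p]. For instance
  ∂ac = c − a.
As a 6×12 matrix over Z this has rank 5, with invariant factors (1,1,1,1,1).

The boundary map ∂_2: C_2 → C_1 sends each 2-simplex [p,q,r] to [q,r] − [p,r] + [p,q]. For instance
  ∂aef = ef − af + ae,
  ∂abc = bc − ac + ab.
This gives a 12×6 integer matrix of rank 6; reducing to Smith normal form yields diagonal entries (1,1,1,1,1,1).

Computing H_k = (kernel of ∂_k) / (image of ∂_{k+1}):

  H_0: rank C_0 − rank ∂_1 = 6 − 5 = 1, and the invariant factors of ∂_1 are all 1, so H_0 = Z.
  H_1: rank ker ∂_1 − rank ∂_2 = (12 − 5) − 6 = 1, and the invariant factors of ∂_2 are all 1, so H_1 = Z.
  H_2: rank ker ∂_2 − rank ∂_3 = (6 − 6) − 0 = 0, and there is no ∂_3, so H_2 = 0.

As a check, the Euler characteristic is 6 − 12 + 6 = 0, which agrees with 1 − 1 + 0 = 0.

H_0 ≅ Z,  H_1 ≅ Z,  H_2 = 0.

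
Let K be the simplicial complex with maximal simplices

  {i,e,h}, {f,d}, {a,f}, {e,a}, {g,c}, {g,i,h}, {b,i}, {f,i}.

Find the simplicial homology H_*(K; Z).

Fix the vertex order a < b < c < d < e < f < g < h < i and write every simplex with vertices in increasing order. Then dim K = 2 and the simplices of K are:

  0-simplices (9): a, b, c, d, e, f, g, h, i
  1-simplices (11): ae, af, bi, cg, df, eh, ei, fi, gh, gi, hi
  2-simplices (2): ehi, ghi

giving chain groups C_0 ≅ Z^9, C_1 ≅ Z^11, C_2 ≅ Z^2.

The boundary map ∂_1: C_1 → C_0 maps an edge to its endpoints' difference, ∂[p,q] = q − p.
This gives a 9×11 integer matrix of rank 8; reducing to Smith normal form yields diagonal entries (1,1,1,1,1,1,1,1).

Boundary ∂_2: C_2 → C_1 sends each 2-simplex [p,q,r] to [q,r] − [p,r] + [p,q]. For instance
  ∂ghi = hi − gi + gh,
  ∂ehi = hi − ei + eh.
The resulting 11×2 matrix has rank 2, and its Smith normal form has invariant factors (1,1).

Reading off H_k = ker ∂_k / im ∂_{k+1}:

  H_0: rank C_0 − rank ∂_1 = 9 − 8 = 1, and the invariant factors of ∂_1 are all 1, so H_0 ≅ Z.
  H_1: rank ker ∂_1 − rank ∂_2 = (11 − 8) − 2 = 1, and the invariant factors of ∂_2 are all 1, so H_1 ≅ Z.
  H_2: rank ker ∂_2 − rank ∂_3 = (2 − 2) − 0 = 0, and there is no ∂_3, so H_2 ≅ 0.

As a check, the Euler characteristic is 9 − 11 + 2 = 0, which agrees with 1 − 1 + 0 = 0.

H_0 = Z,  H_1 = Z,  H_2 = 0.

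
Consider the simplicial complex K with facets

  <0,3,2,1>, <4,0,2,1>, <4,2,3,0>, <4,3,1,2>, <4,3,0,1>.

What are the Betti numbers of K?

Take the total order 0 < 1 < 2 < 3 < 4 on the vertex set. Then K (dimension 3) consists of the simplices:

  0-simplices (5): [0], [1], [2], [3], [4]
  1-simplices (10): [0,1], [0,2], [0,3], [0,4], [1,2], [1,3], [1,4], [2,3], [2,4], [3,4]
  2-simplices (10): [0,1,2], [0,1,3], [0,1,4], [0,2,3], [0,2,4], [0,3,4], [1,2,3], [1,2,4], [1,3,4], [2,3,4]
  3-simplices (5): [0,1,2,3], [0,1,2,4], [0,1,3,4], [0,2,3,4], [1,2,3,4]

Hence C_0 ≅ Z^5, C_1 ≅ Z^10, C_2 ≅ Z^10, C_3 ≅ Z^5.

The boundary map ∂_1: C_1 → C_0 maps an edge to its endpoints' difference, ∂[p,q] = q − p.
As a 5×10 matrix over Z this has rank 4, with invariant factors (1,1,1,1).

The boundary map ∂_2: C_2 → C_1 maps a triangle to the signed sum of its edges. For instance
  ∂[0,3,4] = [3,4] − [0,4] + [0,3],
  ∂[0,1,2] = [1,2] − [0,2] + [0,1].
This gives a 10×10 integer matrix of rank 6; reducing to Smith normal form yields diagonal entries (1,1,1,1,1,1).

∂_3: C_3 → C_2 sends each 3-simplex σ to the alternating sum Σ_i (−1)^i (σ with its i-th vertex removed). For instance
  ∂[0,1,3,4] = [1,3,4] − [0,3,4] + [0,1,4] − [0,1,3],
  ∂[0,2,3,4] = [2,3,4] − [0,3,4] + [0,2,4] − [0,2,3].
The 10×5 boundary matrix has rank 4 and Smith normal form diag(1,1,1,1).

Now H_k = ker ∂_k / im ∂_{k+1}, so:

  H_0: rank C_0 − rank ∂_1 = 5 − 4 = 1, and the invariant factors of ∂_1 are all 1, so H_0 ≅ Z.
  H_1: rank ker ∂_1 − rank ∂_2 = (10 − 4) − 6 = 0, and the invariant factors of ∂_2 are all 1, so H_1 ≅ 0.
  H_2: rank ker ∂_2 − rank ∂_3 = (10 − 6) − 4 = 0, and the invariant factors of ∂_3 are all 1, so H_2 ≅ 0.
  H_3: rank ker ∂_3 − rank ∂_4 = (5 − 4) − 0 = 1, and there is no ∂_4, so H_3 ≅ Z.

As a check, the Euler characteristic is 5 − 10 + 10 − 5 = 0, which agrees with 1 − 0 + 0 − 1 = 0.

Hence the Betti numbers are b_0 = 1, b_1 = 0, b_2 = 0, b_3 = 1.

b_0 = 1, b_1 = 0, b_2 = 0, b_3 = 1.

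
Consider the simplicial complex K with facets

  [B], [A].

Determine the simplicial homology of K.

Take the total order A < B on the vertex set. Then K (dimension 0) consists of the simplices:

  0-simplices (2): A, B

so the chain groups are C_0 ≅ Z^2.

Reading off H_k = ker ∂_k / im ∂_{k+1}:

  H_0: rank C_0 − rank ∂_1 = 2 − 0 = 2, and there is no ∂_1, so H_0 = Z^2.

(K is a triangulation of a set of 2 points.)

H_0 = Z^2.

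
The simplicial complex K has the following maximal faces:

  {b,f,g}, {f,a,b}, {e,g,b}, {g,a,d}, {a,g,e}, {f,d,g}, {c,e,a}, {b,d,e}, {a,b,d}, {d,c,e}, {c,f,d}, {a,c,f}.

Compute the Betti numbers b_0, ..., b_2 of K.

We work with the vertex ordering a < b < c < d < e < f < g. The simplices of K, each written with vertices in increasing order, are:

  0-simplices (7): a, b, c, d, e, f, g
  1-simplices (18): ab, ac, ad, ae, af, ag, bd, be, bf, bg, cd, ce, cf, de, df, dg, eg, fg
  2-simplices (12): abd, abf, ace, acf, adg, aeg, bde, beg, bfg, cde, cdf, dfg

giving chain groups C_0 ≅ Z^7, C_1 ≅ Z^18, C_2 ≅ Z^12.

∂_1: C_1 → C_0 is given by ∂[p,q] = [q] − [p]. For instance
  ∂ae = e − a.
This gives a 7×18 integer matrix of rank 6; reducing to Smith normal form yields diagonal entries (1,1,1,1,1,1).

∂_2: C_2 → C_1 maps a triangle to the signed sum of its edges. For instance
  ∂ace = ce − ae + ac,
  ∂cdf = df − cf + cd.
This gives a 18×12 integer matrix of rank 12; reducing to Smith normal form yields diagonal entries (1,1,1,1,1,1,1,1,1,1,1,2).

Reading off H_k = ker ∂_k / im ∂_{k+1}:

  H_0: rank C_0 − rank ∂_1 = 7 − 6 = 1, and the invariant factors of ∂_1 are all 1, so H_0 = Z.
  H_1: rank ker ∂_1 − rank ∂_2 = (18 − 6) − 12 = 0, and ∂_2 has invariant factor 2 > 1, so H_1 = Z/2.
  H_2: rank ker ∂_2 − rank ∂_3 = (12 − 12) − 0 = 0, and there is no ∂_3, so H_2 = 0.

As a check, the Euler characteristic is 7 − 18 + 12 = 1, which agrees with 1 − 0 + 0 = 1.
(K is a triangulation of the real projective plane RP^2.)

Hence the Betti numbers are b_0 = 1, b_1 = 0, b_2 = 0.

b_0 = 1, b_1 = 0, b_2 = 0.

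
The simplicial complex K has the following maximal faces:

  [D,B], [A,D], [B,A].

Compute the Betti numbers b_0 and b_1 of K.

b_0 = 1, b_1 = 1.

K has 3 vertices, 3 edges.
rank ∂_0 = 0, rank ∂_1 = 2 ⇒ b_0 = 3 − 0 − 2 = 1; all invariant factors of ∂_1 are 1 so no torsion. So H_0 ≅ Z.
rank ∂_1 = 2, rank ∂_2 = 0 ⇒ b_1 = 3 − 2 − 0 = 1. So H_1 ≅ Z.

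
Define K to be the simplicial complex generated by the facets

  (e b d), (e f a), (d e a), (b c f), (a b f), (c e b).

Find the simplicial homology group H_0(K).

We work with the vertex ordering a < b < c < d < e < f. The simplices of K, each written with vertices in increasing order, are:

  0-simplices (6): a, b, c, d, e, f
  1-simplices (12): ab, ad, ae, af, bc, bd, be, bf, ce, cf, de, ef
  2-simplices (6): abf, ade, aef, bce, bcf, bde

giving chain groups C_0 ≅ Z^6, C_1 ≅ Z^12, C_2 ≅ Z^6.

∂_1: C_1 → C_0 is given by ∂[p,q] = [q] − [p].
As a 6×12 matrix over Z this has rank 5, with invariant factors (1,1,1,1,1).

Boundary ∂_2: C_2 → C_1 maps a triangle to the signed sum of its edges. For instance
  ∂aef = ef − af + ae,
  ∂bde = de − be + bd.
The resulting 12×6 matrix has rank 6, and its Smith normal form has invariant factors (1,1,1,1,1,1).

Reading off H_k = ker ∂_k / im ∂_{k+1}:

  H_0: rank C_0 − rank ∂_1 = 6 − 5 = 1, and the invariant factors of ∂_1 are all 1, so H_0 = Z.

(K is a triangulation of the cylinder S^1 x I.)

H_0 = Z.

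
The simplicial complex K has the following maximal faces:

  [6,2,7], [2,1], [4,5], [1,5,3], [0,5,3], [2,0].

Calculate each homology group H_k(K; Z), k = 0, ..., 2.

Order the vertices as 0 < 1 < 2 < 3 < 4 < 5 < 6 < 7. Listing each simplex with vertices in this order, K has dimension 2 with simplices:

  0-simplices (8): [0], [1], [2], [3], [4], [5], [6], [7]
  1-simplices (11): [0,2], [0,3], [0,5], [1,2], [1,3], [1,5], [2,6], [2,7], [3,5], [4,5], [6,7]
  2-simplices (3): [0,3,5], [1,3,5], [2,6,7]

so the chain groups are C_0 ≅ Z^8, C_1 ≅ Z^11, C_2 ≅ Z^3.

The boundary map ∂_1: C_1 → C_0 maps an edge to its endpoints' difference, ∂[p,q] = q − p.
This gives a 8×11 integer matrix of rank 7; reducing to Smith normal form yields diagonal entries (1,1,1,1,1,1,1).

Boundary ∂_2: C_2 → C_1 maps a triangle to the signed sum of its edges. For instance
  ∂[0,3,5] = [3,5] − [0,5] + [0,3],
  ∂[1,3,5] = [3,5] − [1,5] + [1,3].
As a 11×3 matrix over Z this has rank 3, with invariant factors (1,1,1).

Now H_k = ker ∂_k / im ∂_{k+1}, so:

  H_0: rank C_0 − rank ∂_1 = 8 − 7 = 1, and the invariant factors of ∂_1 are all 1, so H_0 ≅ Z.
  H_1: rank ker ∂_1 − rank ∂_2 = (11 − 7) − 3 = 1, and the invariant factors of ∂_2 are all 1, so H_1 ≅ Z.
  H_2: rank ker ∂_2 − rank ∂_3 = (3 − 3) − 0 = 0, and there is no ∂_3, so H_2 ≅ 0.

H_0 = Z,  H_1 = Z,  H_2 = 0.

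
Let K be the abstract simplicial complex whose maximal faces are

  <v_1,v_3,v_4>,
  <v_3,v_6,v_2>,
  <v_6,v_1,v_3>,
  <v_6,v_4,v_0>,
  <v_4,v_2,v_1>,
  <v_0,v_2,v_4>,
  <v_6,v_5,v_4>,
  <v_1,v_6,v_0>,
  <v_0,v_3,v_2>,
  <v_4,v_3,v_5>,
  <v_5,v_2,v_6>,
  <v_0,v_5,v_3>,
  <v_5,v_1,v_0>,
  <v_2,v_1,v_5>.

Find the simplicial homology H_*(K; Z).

We work with the vertex ordering v_0 < v_1 < v_2 < v_3 < v_4 < v_5 < v_6. The simplices of K, each written with vertices in increasing order, are:

  0-simplices (7): [v_0], [v_1], [v_2], [v_3], [v_4], [v_5], [v_6]
  1-simplices (21): (21 of them)
  2-simplices (14): (14 of them)

giving chain groups C_0 ≅ Z^7, C_1 ≅ Z^21, C_2 ≅ Z^14.

The boundary map ∂_1: C_1 → C_0 is given by ∂[p,q] = [q] − [p]. For instance
  ∂[v_0,v_5] = [v_5] − [v_0].
As a 7×21 matrix over Z this has rank 6, with invariant factors (1,1,1,1,1,1).

Boundary ∂_2: C_2 → C_1 maps a triangle to the signed sum of its edges. For instance
  ∂[v_0,v_2,v_4] = [v_2,v_4] − [v_0,v_4] + [v_0,v_2],
  ∂[v_2,v_3,v_6] = [v_3,v_6] − [v_2,v_6] + [v_2,v_3].
The 21×14 boundary matrix has rank 13 and Smith normal form diag(1,1,1,1,1,1,1,1,1,1,1,1,1).

Computing H_k = (kernel of ∂_k) / (image of ∂_{k+1}):

  H_0: rank C_0 − rank ∂_1 = 7 − 6 = 1, and the invariant factors of ∂_1 are all 1, so H_0 = Z.
  H_1: rank ker ∂_1 − rank ∂_2 = (21 − 6) − 13 = 2, and the invariant factors of ∂_2 are all 1, so H_1 = Z^2.
  H_2: rank ker ∂_2 − rank ∂_3 = (14 − 13) − 0 = 1, and there is no ∂_3, so H_2 = Z.

H_0 = Z,  H_1 = Z^2,  H_2 = Z.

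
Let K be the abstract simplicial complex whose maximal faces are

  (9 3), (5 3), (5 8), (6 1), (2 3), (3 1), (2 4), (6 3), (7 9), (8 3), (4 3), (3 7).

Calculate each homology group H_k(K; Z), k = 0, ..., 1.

H_0 = Z,  H_1 = Z^4.

K has 9 vertices, 12 edges.
rank ∂_0 = 0, rank ∂_1 = 8 ⇒ b_0 = 9 − 0 − 8 = 1; all invariant factors of ∂_1 are 1 so no torsion. So H_0 = Z.
rank ∂_1 = 8, rank ∂_2 = 0 ⇒ b_1 = 12 − 8 − 0 = 4. So H_1 = Z^4.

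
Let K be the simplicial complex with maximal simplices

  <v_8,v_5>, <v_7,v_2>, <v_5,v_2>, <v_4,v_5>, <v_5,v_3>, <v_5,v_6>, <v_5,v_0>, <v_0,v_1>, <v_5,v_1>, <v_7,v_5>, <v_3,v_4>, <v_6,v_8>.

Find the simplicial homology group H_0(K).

H_0 = Z.

We work with the vertex ordering v_0 < v_1 < v_2 < v_3 < v_4 < v_5 < v_6 < v_7 < v_8. The simplices of K, each written with vertices in increasing order, are:

  0-simplices (9): [v_0], [v_1], [v_2], [v_3], [v_4], [v_5], [v_6], [v_7], [v_8]
  1-simplices (12): [v_0,v_1], [v_0,v_5], [v_1,v_5], [v_2,v_5], [v_2,v_7], [v_3,v_4], [v_3,v_5], [v_4,v_5], [v_5,v_6], [v_5,v_7], [v_5,v_8], [v_6,v_8]

Hence C_0 ≅ Z^9, C_1 ≅ Z^12.

The boundary map ∂_1: C_1 → C_0 is given by ∂[p,q] = [q] − [p].
The resulting 9×12 matrix has rank 8, and its Smith normal form has invariant factors (1,1,1,1,1,1,1,1).

Now H_k = ker ∂_k / im ∂_{k+1}, so:

  H_0: rank C_0 − rank ∂_1 = 9 − 8 = 1, and the invariant factors of ∂_1 are all 1, so H_0 ≅ Z.

(K is a triangulation of a wedge of 4 circles.)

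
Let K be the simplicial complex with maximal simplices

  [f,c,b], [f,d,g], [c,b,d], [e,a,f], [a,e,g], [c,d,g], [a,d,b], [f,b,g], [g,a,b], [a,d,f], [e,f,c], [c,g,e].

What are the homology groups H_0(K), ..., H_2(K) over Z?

H_0 = Z,  H_1 = Z/2,  H_2 = 0.

Order the vertices as a < b < c < d < e < f < g. Listing each simplex with vertices in this order, K has dimension 2 with simplices:

  0-simplices (7): a, b, c, d, e, f, g
  1-simplices (18): ab, ad, ae, af, ag, bc, bd, bf, bg, cd, ce, cf, cg, df, dg, ef, eg, fg
  2-simplices (12): abd, abg, adf, aef, aeg, bcd, bcf, bfg, cdg, cef, ceg, dfg

Hence C_0 ≅ Z^7, C_1 ≅ Z^18, C_2 ≅ Z^12.

The boundary map ∂_1: C_1 → C_0 is given by ∂[p,q] = [q] − [p].
The resulting 7×18 matrix has rank 6, and its Smith normal form has invariant factors (1,1,1,1,1,1).

Boundary ∂_2: C_2 → C_1 maps a triangle to the signed sum of its edges. For instance
  ∂aeg = eg − ag + ae,
  ∂aef = ef − af + ae.
The resulting 18×12 matrix has rank 12, and its Smith normal form has invariant factors (1,1,1,1,1,1,1,1,1,1,1,2).

Computing H_k = (kernel of ∂_k) / (image of ∂_{k+1}):

  H_0: rank C_0 − rank ∂_1 = 7 − 6 = 1, and the invariant factors of ∂_1 are all 1, so H_0 = Z.
  H_1: rank ker ∂_1 − rank ∂_2 = (18 − 6) − 12 = 0, and ∂_2 has invariant factor 2 > 1, so H_1 = Z/2.
  H_2: rank ker ∂_2 − rank ∂_3 = (12 − 12) − 0 = 0, and there is no ∂_3, so H_2 = 0.

As a check, the Euler characteristic is 7 − 18 + 12 = 1, which agrees with 1 − 0 + 0 = 1.
(K is a triangulation of the real projective plane RP^2.)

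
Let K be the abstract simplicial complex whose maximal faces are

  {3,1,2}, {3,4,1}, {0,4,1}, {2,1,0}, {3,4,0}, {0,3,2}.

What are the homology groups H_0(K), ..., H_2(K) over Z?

Fix the vertex order 0 < 1 < 2 < 3 < 4 and write every simplex with vertices in increasing order. Then dim K = 2 and the simplices of K are:

  0-simplices (5): [0], [1], [2], [3], [4]
  1-simplices (9): [0,1], [0,2], [0,3], [0,4], [1,2], [1,3], [1,4], [2,3], [3,4]
  2-simplices (6): [0,1,2], [0,1,4], [0,2,3], [0,3,4], [1,2,3], [1,3,4]

giving chain groups C_0 ≅ Z^5, C_1 ≅ Z^9, C_2 ≅ Z^6.

∂_1: C_1 → C_0 is given by ∂[p,q] = [q] − [p]. For instance
  ∂[0,3] = [3] − [0].
This gives a 5×9 integer matrix of rank 4; reducing to Smith normal form yields diagonal entries (1,1,1,1).

Boundary ∂_2: C_2 → C_1 maps a triangle to the signed sum of its edges. For instance
  ∂[1,2,3] = [2,3] − [1,3] + [1,2],
  ∂[0,2,3] = [2,3] − [0,3] + [0,2].
This gives a 9×6 integer matrix of rank 5; reducing to Smith normal form yields diagonal entries (1,1,1,1,1).

Computing H_k = (kernel of ∂_k) / (image of ∂_{k+1}):

  H_0: rank C_0 − rank ∂_1 = 5 − 4 = 1, and the invariant factors of ∂_1 are all 1, so H_0 ≅ Z.
  H_1: rank ker ∂_1 − rank ∂_2 = (9 − 4) − 5 = 0, and the invariant factors of ∂_2 are all 1, so H_1 ≅ 0.
  H_2: rank ker ∂_2 − rank ∂_3 = (6 − 5) − 0 = 1, and there is no ∂_3, so H_2 ≅ Z.

As a check, the Euler characteristic is 5 − 9 + 6 = 2, which agrees with 1 − 0 + 1 = 2.

H_0 = Z,  H_1 = 0,  H_2 = Z.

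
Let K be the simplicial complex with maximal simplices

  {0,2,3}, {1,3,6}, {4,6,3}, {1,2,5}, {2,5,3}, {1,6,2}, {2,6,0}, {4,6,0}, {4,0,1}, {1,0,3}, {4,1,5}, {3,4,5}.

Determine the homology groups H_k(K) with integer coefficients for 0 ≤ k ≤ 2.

H_0 = Z,  H_1 = Z/2,  H_2 = 0.

Take the total order 0 < 1 < 2 < 3 < 4 < 5 < 6 on the vertex set. Then K (dimension 2) consists of the simplices:

  0-simplices (7): [0], [1], [2], [3], [4], [5], [6]
  1-simplices (18): [0,1], [0,2], [0,3], [0,4], [0,6], [1,2], [1,3], [1,4], [1,5], [1,6], [2,3], [2,5], [2,6], [3,4], [3,5], [3,6], [4,5], [4,6]
  2-simplices (12): [0,1,3], [0,1,4], [0,2,3], [0,2,6], [0,4,6], [1,2,5], [1,2,6], [1,3,6], [1,4,5], [2,3,5], [3,4,5], [3,4,6]

Hence C_0 ≅ Z^7, C_1 ≅ Z^18, C_2 ≅ Z^12.

∂_1: C_1 → C_0 sends each edge [p,q] (with p < q) to q − p.
The 7×18 boundary matrix has rank 6 and Smith normal form diag(1,1,1,1,1,1).

∂_2: C_2 → C_1 sends each 2-simplex [p,q,r] to [q,r] − [p,r] + [p,q]. For instance
  ∂[2,3,5] = [3,5] − [2,5] + [2,3],
  ∂[1,3,6] = [3,6] − [1,6] + [1,3].
This gives a 18×12 integer matrix of rank 12; reducing to Smith normal form yields diagonal entries (1,1,1,1,1,1,1,1,1,1,1,2).

Computing H_k = (kernel of ∂_k) / (image of ∂_{k+1}):

  H_0: rank C_0 − rank ∂_1 = 7 − 6 = 1, and the invariant factors of ∂_1 are all 1, so H_0 = Z.
  H_1: rank ker ∂_1 − rank ∂_2 = (18 − 6) − 12 = 0, and ∂_2 has invariant factor 2 > 1, so H_1 = Z/2.
  H_2: rank ker ∂_2 − rank ∂_3 = (12 − 12) − 0 = 0, and there is no ∂_3, so H_2 = 0.

(K is a triangulation of the real projective plane RP^2.)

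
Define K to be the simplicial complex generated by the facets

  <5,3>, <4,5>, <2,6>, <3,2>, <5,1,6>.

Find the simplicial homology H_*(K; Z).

H_0 = Z,  H_1 = Z,  H_2 = 0.

K has 6 vertices, 7 edges, 1 triangle.
rank ∂_0 = 0, rank ∂_1 = 5 ⇒ b_0 = 6 − 0 − 5 = 1; all invariant factors of ∂_1 are 1 so no torsion. So H_0 = Z.
rank ∂_1 = 5, rank ∂_2 = 1 ⇒ b_1 = 7 − 5 − 1 = 1; all invariant factors of ∂_2 are 1 so no torsion. So H_1 = Z.
rank ∂_2 = 1, rank ∂_3 = 0 ⇒ b_2 = 1 − 1 − 0 = 0. So H_2 = 0.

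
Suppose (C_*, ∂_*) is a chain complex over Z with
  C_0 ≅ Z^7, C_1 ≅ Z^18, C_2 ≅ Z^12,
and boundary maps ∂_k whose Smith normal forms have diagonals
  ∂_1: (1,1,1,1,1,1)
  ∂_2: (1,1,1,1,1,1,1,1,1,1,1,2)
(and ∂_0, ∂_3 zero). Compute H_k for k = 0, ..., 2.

H_0: b_0 = 7 − 0 − 6 = 1; torsion from ∂_1 factors > 1: none. So H_0 ≅ Z.
H_1: b_1 = 18 − 6 − 12 = 0; torsion from ∂_2 factors > 1: [2]. So H_1 ≅ Z_2.
H_2: b_2 = 12 − 12 − 0 = 0; torsion from ∂_3 factors > 1: none. So H_2 ≅ 0.

H_0 ≅ Z,  H_1 ≅ Z_2,  H_2 = 0.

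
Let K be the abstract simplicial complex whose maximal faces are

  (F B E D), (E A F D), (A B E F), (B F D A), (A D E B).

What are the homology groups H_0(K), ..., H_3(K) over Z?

We work with the vertex ordering A < B < D < E < F. The simplices of K, each written with vertices in increasing order, are:

  0-simplices (5): A, B, D, E, F
  1-simplices (10): AB, AD, AE, AF, BD, BE, BF, DE, DF, EF
  2-simplices (10): ABD, ABE, ABF, ADE, ADF, AEF, BDE, BDF, BEF, DEF
  3-simplices (5): ABDE, ABDF, ABEF, ADEF, BDEF

so the chain groups are C_0 ≅ Z^5, C_1 ≅ Z^10, C_2 ≅ Z^10, C_3 ≅ Z^5.

∂_1: C_1 → C_0 sends each edge [p,q] (with p < q) to q − p.
As a 5×10 matrix over Z this has rank 4, with invariant factors (1,1,1,1).

Boundary ∂_2: C_2 → C_1 maps a triangle to the signed sum of its edges. For instance
  ∂ABF = BF − AF + AB,
  ∂ABE = BE − AE + AB.
As a 10×10 matrix over Z this has rank 6, with invariant factors (1,1,1,1,1,1).

Boundary ∂_3: C_3 → C_2 sends each 3-simplex σ to the alternating sum Σ_i (−1)^i (σ with its i-th vertex removed). For instance
  ∂ADEF = DEF − AEF + ADF − ADE,
  ∂ABDE = BDE − ADE + ABE − ABD.
The resulting 10×5 matrix has rank 4, and its Smith normal form has invariant factors (1,1,1,1).

Computing H_k = (kernel of ∂_k) / (image of ∂_{k+1}):

  H_0: rank C_0 − rank ∂_1 = 5 − 4 = 1, and the invariant factors of ∂_1 are all 1, so H_0 = Z.
  H_1: rank ker ∂_1 − rank ∂_2 = (10 − 4) − 6 = 0, and the invariant factors of ∂_2 are all 1, so H_1 = 0.
  H_2: rank ker ∂_2 − rank ∂_3 = (10 − 6) − 4 = 0, and the invariant factors of ∂_3 are all 1, so H_2 = 0.
  H_3: rank ker ∂_3 − rank ∂_4 = (5 − 4) − 0 = 1, and there is no ∂_4, so H_3 = Z.

As a check, the Euler characteristic is 5 − 10 + 10 − 5 = 0, which agrees with 1 − 0 + 0 − 1 = 0.

H_0 = Z,  H_1 = 0,  H_2 = 0,  H_3 = Z.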